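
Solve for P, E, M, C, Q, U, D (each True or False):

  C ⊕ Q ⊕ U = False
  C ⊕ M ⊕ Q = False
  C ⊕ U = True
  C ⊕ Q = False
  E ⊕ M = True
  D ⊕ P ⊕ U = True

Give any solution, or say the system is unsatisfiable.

P = False, E = True, M = False, C = True, Q = True, U = False, D = True

C ⊕ Q ⊕ U = T ⊕ T ⊕ F = False ✓
C ⊕ M ⊕ Q = T ⊕ F ⊕ T = False ✓
C ⊕ U = T ⊕ F = True ✓
C ⊕ Q = T ⊕ T = False ✓
E ⊕ M = T ⊕ F = True ✓
D ⊕ P ⊕ U = T ⊕ F ⊕ F = True ✓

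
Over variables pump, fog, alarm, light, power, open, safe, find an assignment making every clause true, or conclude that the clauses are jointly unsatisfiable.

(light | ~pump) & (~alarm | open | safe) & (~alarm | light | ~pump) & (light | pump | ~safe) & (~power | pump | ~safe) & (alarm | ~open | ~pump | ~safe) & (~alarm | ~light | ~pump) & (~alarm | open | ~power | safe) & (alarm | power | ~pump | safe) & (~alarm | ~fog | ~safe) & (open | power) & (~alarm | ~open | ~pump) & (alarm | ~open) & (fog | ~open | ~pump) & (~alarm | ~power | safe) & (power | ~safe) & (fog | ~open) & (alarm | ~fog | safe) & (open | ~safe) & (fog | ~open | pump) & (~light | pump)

Set pump = False.
  then (~light | pump) forces light = False.
  then (light | pump | ~safe) forces safe = False.
Set fog = False.
  then (fog | ~open) forces open = False.
  then (~alarm | open | safe) forces alarm = False.
  then (open | power) forces power = True.
All clauses satisfied.

pump=F, fog=F, alarm=F, light=F, power=T, open=F, safe=F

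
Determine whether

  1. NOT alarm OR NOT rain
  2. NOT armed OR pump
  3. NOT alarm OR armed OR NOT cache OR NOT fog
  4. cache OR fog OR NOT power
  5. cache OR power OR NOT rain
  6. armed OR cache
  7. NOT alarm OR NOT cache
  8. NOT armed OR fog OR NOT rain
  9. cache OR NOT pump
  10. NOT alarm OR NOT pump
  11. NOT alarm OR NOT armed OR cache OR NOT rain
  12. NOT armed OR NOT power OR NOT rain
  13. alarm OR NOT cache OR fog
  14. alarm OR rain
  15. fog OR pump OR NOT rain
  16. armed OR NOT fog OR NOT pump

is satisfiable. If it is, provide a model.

Set armed = True.
  then (NOT armed OR pump) forces pump = True.
  then (cache OR NOT pump) forces cache = True.
  then (NOT alarm OR NOT pump) forces alarm = False.
  then (alarm OR NOT cache OR fog) forces fog = True.
  then (alarm OR rain) forces rain = True.
  then (NOT armed OR NOT power OR NOT rain) forces power = False.
All clauses satisfied.

armed = True, alarm = False, power = False, cache = True, fog = True, rain = True, pump = True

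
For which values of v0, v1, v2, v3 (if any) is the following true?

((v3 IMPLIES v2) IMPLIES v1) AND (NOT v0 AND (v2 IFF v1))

v0 = False; v1 = True; v2 = True; v3 = False

  (v3 IMPLIES v2) IMPLIES v1 = True
    v3 IMPLIES v2 = True
  NOT v0 AND (v2 IFF v1) = True
    NOT v0 = True
    v2 IFF v1 = True
Both conjuncts True, so the formula holds.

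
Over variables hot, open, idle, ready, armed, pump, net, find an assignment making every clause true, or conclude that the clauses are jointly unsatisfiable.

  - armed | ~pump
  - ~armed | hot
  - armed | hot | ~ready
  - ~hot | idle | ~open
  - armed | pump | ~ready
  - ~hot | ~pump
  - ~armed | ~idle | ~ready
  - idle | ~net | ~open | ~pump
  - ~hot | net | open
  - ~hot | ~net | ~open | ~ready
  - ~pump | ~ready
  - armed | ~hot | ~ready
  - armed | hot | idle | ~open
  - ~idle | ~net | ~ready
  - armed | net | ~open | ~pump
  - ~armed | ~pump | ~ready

Set hot = False.
  then (~armed | hot) forces armed = False.
  then (armed | hot | ~ready) forces ready = False.
  then (armed | ~pump) forces pump = False.
Set open = False.
Set idle = True.
Set net = True.
All clauses satisfied.

hot = False; open = False; idle = True; ready = False; armed = False; pump = False; net = True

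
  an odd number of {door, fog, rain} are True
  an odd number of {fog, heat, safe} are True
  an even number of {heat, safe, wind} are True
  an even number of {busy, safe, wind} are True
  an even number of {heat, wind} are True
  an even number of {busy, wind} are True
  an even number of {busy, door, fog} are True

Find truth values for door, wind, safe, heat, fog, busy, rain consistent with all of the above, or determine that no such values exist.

door=T; wind=T; safe=F; heat=T; fog=F; busy=T; rain=F

{door, fog, rain}: 1 true → odd ✓
{fog, heat, safe}: 1 true → odd ✓
{heat, safe, wind}: 2 true → even ✓
{busy, safe, wind}: 2 true → even ✓
{heat, wind}: 2 true → even ✓
{busy, wind}: 2 true → even ✓
{busy, door, fog}: 2 true → even ✓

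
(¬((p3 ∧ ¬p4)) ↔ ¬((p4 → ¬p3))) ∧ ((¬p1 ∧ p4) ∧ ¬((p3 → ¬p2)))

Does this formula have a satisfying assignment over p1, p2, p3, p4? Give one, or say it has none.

p1: False, p2: True, p3: True, p4: True

  ¬((p3 ∧ ¬p4)) ↔ ¬((p4 → ¬p3)) = True
    ¬((p3 ∧ ¬p4)) = True
      p3 ∧ ¬p4 = False
        ¬p4 = False
    ¬((p4 → ¬p3)) = True
      p4 → ¬p3 = False
        ¬p3 = False
  (¬p1 ∧ p4) ∧ ¬((p3 → ¬p2)) = True
    ¬p1 ∧ p4 = True
      ¬p1 = True
    ¬((p3 → ¬p2)) = True
      p3 → ¬p2 = False
        ¬p2 = False
Both conjuncts True, so the formula holds.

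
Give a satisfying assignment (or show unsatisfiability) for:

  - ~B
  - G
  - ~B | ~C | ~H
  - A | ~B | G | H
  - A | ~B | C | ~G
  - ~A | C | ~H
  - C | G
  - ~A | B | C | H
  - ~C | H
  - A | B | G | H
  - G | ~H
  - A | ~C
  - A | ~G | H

A = True, G = True, C = True, B = False, H = True

Unit clause (~B) forces B = False.
Unit clause (G) forces G = True.
Set A = True.
Try C = False:
  (~A | C | ~H) forces H = False.
  clause (~A | B | C | H) is falsified — backtrack.
So C = True.
  then (~C | H) forces H = True.
All clauses satisfied.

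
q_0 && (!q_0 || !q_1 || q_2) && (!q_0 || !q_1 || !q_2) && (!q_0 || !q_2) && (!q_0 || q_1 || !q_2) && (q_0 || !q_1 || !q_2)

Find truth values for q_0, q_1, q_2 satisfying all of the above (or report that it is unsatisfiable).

q_0 = True, q_1 = False, q_2 = False

Unit clause (q_0) forces q_0 = True.
In (!q_0 || !q_2) only !q_2 is left, so q_2 = False.
In (!q_0 || !q_1 || q_2) only !q_1 is left, so q_1 = False.
All clauses satisfied.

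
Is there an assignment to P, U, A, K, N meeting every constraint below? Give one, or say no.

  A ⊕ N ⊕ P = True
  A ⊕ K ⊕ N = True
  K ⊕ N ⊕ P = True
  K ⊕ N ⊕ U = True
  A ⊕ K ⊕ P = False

P: False; U: False; A: False; K: False; N: True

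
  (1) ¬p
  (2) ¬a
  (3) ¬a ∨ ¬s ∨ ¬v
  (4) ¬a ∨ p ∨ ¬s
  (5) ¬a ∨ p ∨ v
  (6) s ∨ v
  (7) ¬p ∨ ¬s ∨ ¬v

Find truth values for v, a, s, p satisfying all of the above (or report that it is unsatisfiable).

v=F, a=F, s=T, p=F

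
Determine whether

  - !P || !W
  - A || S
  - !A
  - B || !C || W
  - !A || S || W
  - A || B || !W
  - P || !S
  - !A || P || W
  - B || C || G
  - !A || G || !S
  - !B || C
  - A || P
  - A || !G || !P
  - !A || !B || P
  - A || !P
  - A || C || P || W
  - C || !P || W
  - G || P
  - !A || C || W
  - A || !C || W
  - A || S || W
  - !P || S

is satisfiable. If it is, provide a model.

Case A = True:
  Clause (!A) is falsified — contradiction.
Case A = False:
  (A || S) forces S = True.
  (P || !S) forces P = True.
  Clause (A || !P) is falsified — contradiction.
Both cases fail, so the formula is unsatisfiable.

Unsatisfiable — no assignment works.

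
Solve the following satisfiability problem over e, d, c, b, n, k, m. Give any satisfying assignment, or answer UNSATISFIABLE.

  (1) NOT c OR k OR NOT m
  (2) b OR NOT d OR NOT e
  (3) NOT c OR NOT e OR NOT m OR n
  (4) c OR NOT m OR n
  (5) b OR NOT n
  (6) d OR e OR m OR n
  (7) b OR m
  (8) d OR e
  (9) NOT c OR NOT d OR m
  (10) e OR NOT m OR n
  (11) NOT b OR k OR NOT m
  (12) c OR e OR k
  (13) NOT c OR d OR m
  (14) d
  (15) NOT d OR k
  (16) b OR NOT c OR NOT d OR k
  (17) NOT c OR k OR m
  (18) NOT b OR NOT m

e = False, d = True, c = False, b = True, n = True, k = True, m = False

Unit clause (d) forces d = True.
In (NOT d OR k) only k is left, so k = True.
Set e = False.
Set c = False.
Set b = True.
  then (NOT b OR NOT m) forces m = False.
Set n = True.
All clauses satisfied.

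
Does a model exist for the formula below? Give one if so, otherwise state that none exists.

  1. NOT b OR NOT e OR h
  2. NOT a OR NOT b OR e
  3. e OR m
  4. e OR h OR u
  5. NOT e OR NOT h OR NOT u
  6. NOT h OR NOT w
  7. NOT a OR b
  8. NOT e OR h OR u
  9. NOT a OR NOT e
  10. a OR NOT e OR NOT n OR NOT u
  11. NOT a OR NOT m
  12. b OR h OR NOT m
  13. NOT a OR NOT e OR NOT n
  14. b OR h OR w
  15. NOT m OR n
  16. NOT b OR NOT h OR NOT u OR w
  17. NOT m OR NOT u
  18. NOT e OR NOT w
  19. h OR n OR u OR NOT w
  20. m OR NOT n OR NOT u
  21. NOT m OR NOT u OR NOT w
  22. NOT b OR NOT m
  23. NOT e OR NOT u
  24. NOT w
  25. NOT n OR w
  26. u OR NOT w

Unit clause (NOT w) forces w = False.
In (NOT n OR w) only NOT n is left, so n = False.
In (NOT m OR n) only NOT m is left, so m = False.
In (e OR m) only e is left, so e = True.
In (NOT a OR NOT e) only NOT a is left, so a = False.
In (NOT e OR NOT u) only NOT u is left, so u = False.
In (NOT e OR h OR u) only h is left, so h = True.
Set b = True.
All clauses satisfied.

n = False, b = True, e = True, u = False, h = True, m = False, w = False, a = False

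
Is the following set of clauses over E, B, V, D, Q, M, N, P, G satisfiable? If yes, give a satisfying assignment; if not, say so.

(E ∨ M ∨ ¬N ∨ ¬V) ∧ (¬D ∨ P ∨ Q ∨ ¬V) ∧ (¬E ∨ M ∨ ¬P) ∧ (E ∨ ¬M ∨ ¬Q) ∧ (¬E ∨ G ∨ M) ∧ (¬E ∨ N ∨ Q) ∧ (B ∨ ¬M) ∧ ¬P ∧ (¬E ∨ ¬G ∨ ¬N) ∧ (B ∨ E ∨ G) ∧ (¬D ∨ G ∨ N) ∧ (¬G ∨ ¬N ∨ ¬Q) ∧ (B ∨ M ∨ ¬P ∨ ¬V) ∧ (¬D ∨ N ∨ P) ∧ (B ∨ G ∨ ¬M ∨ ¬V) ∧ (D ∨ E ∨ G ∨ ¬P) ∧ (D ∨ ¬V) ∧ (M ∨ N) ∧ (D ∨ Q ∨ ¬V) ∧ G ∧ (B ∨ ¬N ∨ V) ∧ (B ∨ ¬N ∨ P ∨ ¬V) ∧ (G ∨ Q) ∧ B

Unit clause (¬P) forces P = False.
Unit clause (G) forces G = True.
Unit clause (B) forces B = True.
Set E = False.
Set V = False.
Set D = True.
  then (¬D ∨ N ∨ P) forces N = True.
  then (¬G ∨ ¬N ∨ ¬Q) forces Q = False.
Set M = True.
All clauses satisfied.

E=F, B=T, V=F, D=T, Q=F, M=T, N=T, P=F, G=T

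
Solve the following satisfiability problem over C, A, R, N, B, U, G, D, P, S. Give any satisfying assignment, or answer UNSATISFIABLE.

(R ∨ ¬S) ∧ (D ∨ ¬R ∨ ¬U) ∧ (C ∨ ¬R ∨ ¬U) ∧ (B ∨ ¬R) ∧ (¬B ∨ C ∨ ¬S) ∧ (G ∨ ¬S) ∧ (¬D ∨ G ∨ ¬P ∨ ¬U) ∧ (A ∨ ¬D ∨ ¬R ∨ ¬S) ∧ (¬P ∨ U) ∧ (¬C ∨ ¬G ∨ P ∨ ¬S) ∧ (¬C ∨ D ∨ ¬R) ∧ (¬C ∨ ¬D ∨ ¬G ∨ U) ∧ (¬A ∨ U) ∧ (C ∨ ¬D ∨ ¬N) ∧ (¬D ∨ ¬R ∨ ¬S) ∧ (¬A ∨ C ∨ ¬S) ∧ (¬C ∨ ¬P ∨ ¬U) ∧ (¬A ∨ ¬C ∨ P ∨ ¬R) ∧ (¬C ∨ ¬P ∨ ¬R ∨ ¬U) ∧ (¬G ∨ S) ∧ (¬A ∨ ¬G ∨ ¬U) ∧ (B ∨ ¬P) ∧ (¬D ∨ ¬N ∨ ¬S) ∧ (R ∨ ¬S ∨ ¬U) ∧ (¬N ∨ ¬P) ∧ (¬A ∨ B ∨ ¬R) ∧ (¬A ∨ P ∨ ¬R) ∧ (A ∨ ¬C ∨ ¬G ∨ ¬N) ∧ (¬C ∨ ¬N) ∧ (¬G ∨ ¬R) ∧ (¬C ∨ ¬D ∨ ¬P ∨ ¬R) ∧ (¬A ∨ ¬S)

C=F, A=F, R=F, N=F, B=T, U=T, G=F, D=F, P=T, S=F

Set C = False.
Set A = False.
Set R = False.
  then (R ∨ ¬S) forces S = False.
  then (¬G ∨ S) forces G = False.
Set N = False.
Set B = True.
Set U = True.
Set D = False.
Set P = True.
All clauses satisfied.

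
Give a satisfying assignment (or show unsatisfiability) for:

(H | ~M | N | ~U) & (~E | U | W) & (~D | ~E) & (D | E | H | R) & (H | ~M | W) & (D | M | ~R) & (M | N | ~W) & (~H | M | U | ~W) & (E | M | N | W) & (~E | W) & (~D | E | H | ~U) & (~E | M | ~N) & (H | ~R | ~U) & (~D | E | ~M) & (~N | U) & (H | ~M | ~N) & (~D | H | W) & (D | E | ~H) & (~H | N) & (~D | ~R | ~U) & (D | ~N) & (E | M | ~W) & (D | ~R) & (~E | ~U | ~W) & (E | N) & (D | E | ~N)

Set M = True.
Try E = False:
  (~D | E | ~M) forces D = False.
  (D | E | ~H) forces H = False.
  (D | E | H | R) forces R = True.
  clause (D | ~R) is falsified — backtrack.
So E = True.
  then (~D | ~E) forces D = False.
  then (~E | W) forces W = True.
  then (D | ~N) forces N = False.
  then (D | ~R) forces R = False.
  then (~E | ~U | ~W) forces U = False.
  then (~H | N) forces H = False.
All clauses satisfied.

M=T, E=T, N=F, R=F, U=F, W=T, D=F, H=F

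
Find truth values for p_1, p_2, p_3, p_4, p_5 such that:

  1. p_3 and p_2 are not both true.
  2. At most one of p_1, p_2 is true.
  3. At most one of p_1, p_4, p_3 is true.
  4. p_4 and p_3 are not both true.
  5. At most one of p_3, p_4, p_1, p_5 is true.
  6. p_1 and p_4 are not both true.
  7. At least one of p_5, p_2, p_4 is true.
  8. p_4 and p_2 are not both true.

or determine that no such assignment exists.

p_1: False; p_2: False; p_3: False; p_4: False; p_5: True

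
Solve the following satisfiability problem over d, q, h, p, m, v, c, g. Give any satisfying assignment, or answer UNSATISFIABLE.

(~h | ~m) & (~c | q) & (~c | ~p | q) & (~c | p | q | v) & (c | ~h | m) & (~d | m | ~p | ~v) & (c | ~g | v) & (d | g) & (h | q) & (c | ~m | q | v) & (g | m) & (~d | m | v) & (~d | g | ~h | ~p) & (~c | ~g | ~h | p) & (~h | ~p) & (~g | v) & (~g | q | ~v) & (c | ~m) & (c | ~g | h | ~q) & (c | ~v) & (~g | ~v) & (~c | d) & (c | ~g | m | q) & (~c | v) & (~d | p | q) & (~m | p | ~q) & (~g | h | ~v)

d = True; q = True; h = False; p = True; m = True; v = True; c = True; g = False

Try d = False:
  (d | g) forces g = True.
  (~g | v) forces v = True.
  clause (~g | ~v) is falsified — backtrack.
So d = True.
Set q = True.
Try h = True:
  (~h | ~m) forces m = False.
  (c | ~h | m) forces c = True.
  (g | m) forces g = True.
  (~d | m | v) forces v = True.
  clause (~g | ~v) is falsified — backtrack.
So h = False.
Try p = False:
  (~m | p | ~q) forces m = False.
  (g | m) forces g = True.
  (~d | m | v) forces v = True.
  clause (~g | ~v) is falsified — backtrack.
So p = True.
Set m = True.
  then (c | ~m) forces c = True.
  then (~c | v) forces v = True.
  then (~g | h | ~v) forces g = False.
All clauses satisfied.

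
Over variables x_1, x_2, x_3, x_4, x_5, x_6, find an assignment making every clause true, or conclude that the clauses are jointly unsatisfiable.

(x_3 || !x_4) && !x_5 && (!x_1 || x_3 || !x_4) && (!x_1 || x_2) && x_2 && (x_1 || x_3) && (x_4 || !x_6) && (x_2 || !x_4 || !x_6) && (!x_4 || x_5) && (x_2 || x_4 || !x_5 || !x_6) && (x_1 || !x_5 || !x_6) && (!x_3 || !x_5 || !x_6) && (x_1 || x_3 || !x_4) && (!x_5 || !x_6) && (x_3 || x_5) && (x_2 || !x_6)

x_1 = True, x_2 = True, x_3 = True, x_4 = False, x_5 = False, x_6 = False

Unit clause (!x_5) forces x_5 = False.
Unit clause (x_2) forces x_2 = True.
In (!x_4 || x_5) only !x_4 is left, so x_4 = False.
In (x_3 || x_5) only x_3 is left, so x_3 = True.
In (x_4 || !x_6) only !x_6 is left, so x_6 = False.
Set x_1 = True.
All clauses satisfied.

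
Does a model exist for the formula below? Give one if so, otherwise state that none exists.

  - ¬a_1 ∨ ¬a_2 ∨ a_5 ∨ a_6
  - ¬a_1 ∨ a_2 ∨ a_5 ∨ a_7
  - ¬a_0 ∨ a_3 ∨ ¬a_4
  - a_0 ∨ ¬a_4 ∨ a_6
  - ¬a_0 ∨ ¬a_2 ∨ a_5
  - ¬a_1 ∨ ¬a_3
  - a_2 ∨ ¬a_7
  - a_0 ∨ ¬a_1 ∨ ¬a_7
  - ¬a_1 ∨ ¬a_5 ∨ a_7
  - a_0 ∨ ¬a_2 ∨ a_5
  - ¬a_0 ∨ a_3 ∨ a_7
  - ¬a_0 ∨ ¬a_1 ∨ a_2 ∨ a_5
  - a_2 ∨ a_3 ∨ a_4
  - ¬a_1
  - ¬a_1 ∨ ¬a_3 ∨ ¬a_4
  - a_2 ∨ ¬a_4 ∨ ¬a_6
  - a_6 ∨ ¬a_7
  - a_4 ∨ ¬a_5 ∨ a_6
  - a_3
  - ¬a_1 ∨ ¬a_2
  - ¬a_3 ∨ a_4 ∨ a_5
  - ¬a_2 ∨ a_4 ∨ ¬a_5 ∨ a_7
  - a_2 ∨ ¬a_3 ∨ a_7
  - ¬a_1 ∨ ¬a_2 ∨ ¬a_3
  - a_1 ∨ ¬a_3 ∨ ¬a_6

Unit clause (¬a_1) forces a_1 = False.
Unit clause (a_3) forces a_3 = True.
In (a_1 ∨ ¬a_3 ∨ ¬a_6) only ¬a_6 is left, so a_6 = False.
In (a_6 ∨ ¬a_7) only ¬a_7 is left, so a_7 = False.
In (a_2 ∨ ¬a_3 ∨ a_7) only a_2 is left, so a_2 = True.
Try a_0 = False:
  (a_0 ∨ ¬a_4 ∨ a_6) forces a_4 = False.
  (a_0 ∨ ¬a_2 ∨ a_5) forces a_5 = True.
  clause (a_4 ∨ ¬a_5 ∨ a_6) is falsified — backtrack.
So a_0 = True.
  then (¬a_0 ∨ ¬a_2 ∨ a_5) forces a_5 = True.
  then (a_4 ∨ ¬a_5 ∨ a_6) forces a_4 = True.
All clauses satisfied.

a_0 = True, a_1 = False, a_2 = True, a_3 = True, a_4 = True, a_5 = True, a_6 = False, a_7 = False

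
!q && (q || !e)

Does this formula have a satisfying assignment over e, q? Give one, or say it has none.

e: False; q: False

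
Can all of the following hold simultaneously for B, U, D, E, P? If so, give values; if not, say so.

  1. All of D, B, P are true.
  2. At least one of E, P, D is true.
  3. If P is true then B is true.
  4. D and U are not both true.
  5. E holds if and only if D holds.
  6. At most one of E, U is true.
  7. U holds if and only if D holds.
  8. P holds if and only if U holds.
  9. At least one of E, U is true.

Case U = True:
  (1) forces D = True.
  Constraint (4) is violated (D=T, U=T) — contradiction.
Case U = False:
  (1) forces D = True.
  Constraint (7) is violated (U=F, D=T) — contradiction.
Both cases fail — unsatisfiable.

The formula is unsatisfiable.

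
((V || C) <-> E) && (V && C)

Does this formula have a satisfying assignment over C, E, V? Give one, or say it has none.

C=T, E=T, V=T

  (V || C) <-> E = True
    V || C = True
  V && C = True
Both conjuncts True, so the formula holds.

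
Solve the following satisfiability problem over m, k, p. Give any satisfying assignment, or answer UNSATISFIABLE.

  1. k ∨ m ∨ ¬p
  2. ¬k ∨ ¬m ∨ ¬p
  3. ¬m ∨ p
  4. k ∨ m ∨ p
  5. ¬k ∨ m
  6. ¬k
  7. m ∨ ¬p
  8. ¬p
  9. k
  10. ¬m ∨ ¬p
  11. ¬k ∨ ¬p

No satisfying assignment exists.

Case k = True:
  Clause (¬k) is falsified — contradiction.
Case k = False:
  Clause (k) is falsified — contradiction.
Both cases fail, so the formula is unsatisfiable.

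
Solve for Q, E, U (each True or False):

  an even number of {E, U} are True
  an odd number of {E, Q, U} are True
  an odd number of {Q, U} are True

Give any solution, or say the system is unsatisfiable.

Q = True, E = False, U = False

{E, U}: 0 true → even ✓
{E, Q, U}: 1 true → odd ✓
{Q, U}: 1 true → odd ✓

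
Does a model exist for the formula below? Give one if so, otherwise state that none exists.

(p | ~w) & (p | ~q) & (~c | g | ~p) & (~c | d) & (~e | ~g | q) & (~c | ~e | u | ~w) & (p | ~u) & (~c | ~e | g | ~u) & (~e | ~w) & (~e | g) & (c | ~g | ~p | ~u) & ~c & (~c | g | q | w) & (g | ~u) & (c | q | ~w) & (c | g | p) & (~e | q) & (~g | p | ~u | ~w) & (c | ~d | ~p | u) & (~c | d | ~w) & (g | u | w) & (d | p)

Unit clause (~c) forces c = False.
Set w = True.
  then (p | ~w) forces p = True.
  then (~e | ~w) forces e = False.
  then (c | q | ~w) forces q = True.
Set u = False.
  then (c | ~d | ~p | u) forces d = False.
Set g = False.
All clauses satisfied.

w: True, q: True, e: False, u: False, g: False, p: True, d: False, c: False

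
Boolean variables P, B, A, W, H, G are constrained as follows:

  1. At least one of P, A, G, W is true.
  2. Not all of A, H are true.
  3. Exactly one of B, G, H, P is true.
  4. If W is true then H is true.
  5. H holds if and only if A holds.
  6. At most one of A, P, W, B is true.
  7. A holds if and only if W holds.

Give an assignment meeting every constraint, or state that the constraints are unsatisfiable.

P = False; B = False; A = False; W = False; H = False; G = True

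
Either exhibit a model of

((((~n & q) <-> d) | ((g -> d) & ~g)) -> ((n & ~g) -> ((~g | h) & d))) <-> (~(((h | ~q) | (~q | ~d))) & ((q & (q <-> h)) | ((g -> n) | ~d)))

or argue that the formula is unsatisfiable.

d = True, n = False, h = False, g = False, q = True

  ((((~n & q) <-> d) | ((g -> d) & ~g)) -> ((n & ~g) -> ((~g | h) & d))) <-> (~(((h | ~q) | (~q | ~d))) & ((q & (q <-> h)) | ((g -> n) | ~d))) = True
    (((~n & q) <-> d) | ((g -> d) & ~g)) -> ((n & ~g) -> ((~g | h) & d)) = True
      ((~n & q) <-> d) | ((g -> d) & ~g) = True
        (~n & q) <-> d = True
          ~n & q = True
            ~n = True
        (g -> d) & ~g = True
          g -> d = True
          ~g = True
      (n & ~g) -> ((~g | h) & d) = True
        n & ~g = False
          ~g = True
        (~g | h) & d = True
          ~g | h = True
            ~g = True
    ~(((h | ~q) | (~q | ~d))) & ((q & (q <-> h)) | ((g -> n) | ~d)) = True
      ~(((h | ~q) | (~q | ~d))) = True
        (h | ~q) | (~q | ~d) = False
          h | ~q = False
            ~q = False
          ~q | ~d = False
            ~q = False
            ~d = False
      (q & (q <-> h)) | ((g -> n) | ~d) = True
        q & (q <-> h) = False
          q <-> h = False
        (g -> n) | ~d = True
          g -> n = True
          ~d = False
The formula evaluates to True.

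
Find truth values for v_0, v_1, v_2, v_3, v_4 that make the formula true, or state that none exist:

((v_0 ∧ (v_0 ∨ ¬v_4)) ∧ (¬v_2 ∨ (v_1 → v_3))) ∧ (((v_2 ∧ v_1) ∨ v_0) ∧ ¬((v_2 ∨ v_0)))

Case v_0 = True: the conjunct ¬((v_2 ∨ v_0)) becomes ¬((v_2 ∨ True)) = False.
Case v_0 = False: the conjunct v_0 is False.
Both cases fail — unsatisfiable.

UNSATISFIABLE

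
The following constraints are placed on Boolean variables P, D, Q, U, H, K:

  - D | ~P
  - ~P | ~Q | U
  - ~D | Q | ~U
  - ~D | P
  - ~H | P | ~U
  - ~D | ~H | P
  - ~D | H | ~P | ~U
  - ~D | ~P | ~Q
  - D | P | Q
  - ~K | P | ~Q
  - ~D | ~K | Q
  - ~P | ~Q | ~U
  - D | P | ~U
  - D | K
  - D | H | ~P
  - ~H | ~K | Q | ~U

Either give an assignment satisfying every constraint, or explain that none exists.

Try P = False:
  (~D | P) forces D = False.
  (D | P | Q) forces Q = True.
  (~K | P | ~Q) forces K = False.
  clause (D | K) is falsified — backtrack.
So P = True.
  then (D | ~P) forces D = True.
  then (~D | ~P | ~Q) forces Q = False.
  then (~D | ~K | Q) forces K = False.
  then (~D | Q | ~U) forces U = False.
Set H = True.
All clauses satisfied.

P: True; D: True; Q: False; U: False; H: True; K: False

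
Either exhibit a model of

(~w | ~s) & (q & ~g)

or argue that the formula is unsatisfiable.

w = True, s = False, q = True, g = False

  ~w | ~s = True
    ~w = False
    ~s = True
  q & ~g = True
    ~g = True
Both conjuncts True, so the formula holds.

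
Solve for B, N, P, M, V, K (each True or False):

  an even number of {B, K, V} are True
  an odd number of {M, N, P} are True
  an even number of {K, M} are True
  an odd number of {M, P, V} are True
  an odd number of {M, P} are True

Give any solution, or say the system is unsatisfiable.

B = False, N = False, P = True, M = False, V = False, K = False

{B, K, V}: 0 true → even ✓
{M, N, P}: 1 true → odd ✓
{K, M}: 0 true → even ✓
{M, P, V}: 1 true → odd ✓
{M, P}: 1 true → odd ✓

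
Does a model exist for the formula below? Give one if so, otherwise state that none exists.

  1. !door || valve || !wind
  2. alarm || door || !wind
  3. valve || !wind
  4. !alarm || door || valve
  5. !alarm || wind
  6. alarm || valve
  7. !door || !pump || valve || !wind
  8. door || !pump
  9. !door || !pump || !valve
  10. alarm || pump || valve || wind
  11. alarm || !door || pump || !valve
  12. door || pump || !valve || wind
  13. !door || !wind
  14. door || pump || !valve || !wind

No satisfying assignment exists.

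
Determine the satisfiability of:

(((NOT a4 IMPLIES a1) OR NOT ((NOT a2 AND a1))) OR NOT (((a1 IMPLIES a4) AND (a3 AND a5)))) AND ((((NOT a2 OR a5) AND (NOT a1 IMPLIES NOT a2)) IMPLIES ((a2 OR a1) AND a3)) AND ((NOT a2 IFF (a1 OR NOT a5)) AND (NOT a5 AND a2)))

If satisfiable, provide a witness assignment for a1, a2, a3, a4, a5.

Case a2 = True: the formula simplifies to ((a5 AND a1) IMPLIES a3) AND (NOT ((a1 OR NOT a5)) AND NOT a5).
  a5 = True: the conjunct NOT a5 is False.
  a5 = False: the conjunct NOT ((a1 OR NOT a5)) becomes NOT ((a1 OR True)) = False.
Case a2 = False: the conjunct a2 is False.
Both cases fail — unsatisfiable.

Unsatisfiable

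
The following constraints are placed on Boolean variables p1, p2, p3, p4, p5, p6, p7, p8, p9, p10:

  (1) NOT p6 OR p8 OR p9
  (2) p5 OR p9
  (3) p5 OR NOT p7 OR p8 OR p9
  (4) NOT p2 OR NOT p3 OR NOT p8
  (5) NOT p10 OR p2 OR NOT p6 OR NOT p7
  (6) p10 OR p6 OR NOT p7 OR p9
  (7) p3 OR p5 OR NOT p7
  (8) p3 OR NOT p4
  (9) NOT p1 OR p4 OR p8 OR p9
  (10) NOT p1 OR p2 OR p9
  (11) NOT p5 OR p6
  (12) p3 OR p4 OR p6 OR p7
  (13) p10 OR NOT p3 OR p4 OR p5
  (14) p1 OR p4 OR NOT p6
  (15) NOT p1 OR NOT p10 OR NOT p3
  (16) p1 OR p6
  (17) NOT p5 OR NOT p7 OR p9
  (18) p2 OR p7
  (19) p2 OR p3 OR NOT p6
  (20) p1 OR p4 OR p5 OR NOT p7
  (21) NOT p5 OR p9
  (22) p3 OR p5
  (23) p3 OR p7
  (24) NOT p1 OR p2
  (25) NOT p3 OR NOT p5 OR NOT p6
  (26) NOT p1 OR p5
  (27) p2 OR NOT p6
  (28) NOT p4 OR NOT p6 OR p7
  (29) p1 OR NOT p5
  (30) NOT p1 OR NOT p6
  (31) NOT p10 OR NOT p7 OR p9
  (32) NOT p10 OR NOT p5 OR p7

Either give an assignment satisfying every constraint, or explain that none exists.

p1=F, p2=T, p3=T, p4=T, p5=F, p6=T, p7=T, p8=F, p9=T, p10=T

Try p1 = True:
  (NOT p1 OR p2) forces p2 = True.
  (NOT p1 OR p5) forces p5 = True.
  (NOT p5 OR p6) forces p6 = True.
  clause (NOT p1 OR NOT p6) is falsified — backtrack.
So p1 = False.
  then (p1 OR p6) forces p6 = True.
  then (p2 OR NOT p6) forces p2 = True.
  then (p1 OR NOT p5) forces p5 = False.
  then (p5 OR p9) forces p9 = True.
  then (p1 OR p4 OR NOT p6) forces p4 = True.
  then (p3 OR p5) forces p3 = True.
  then (NOT p4 OR NOT p6 OR p7) forces p7 = True.
  then (NOT p2 OR NOT p3 OR NOT p8) forces p8 = False.
Set p10 = True.
All clauses satisfied.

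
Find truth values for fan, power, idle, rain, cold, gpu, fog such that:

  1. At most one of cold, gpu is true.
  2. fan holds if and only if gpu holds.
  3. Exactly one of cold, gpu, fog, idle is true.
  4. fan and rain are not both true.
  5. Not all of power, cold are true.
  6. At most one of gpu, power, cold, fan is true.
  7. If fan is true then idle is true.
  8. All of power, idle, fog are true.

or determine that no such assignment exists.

No satisfying assignment exists.

Case fog = True:
  (3) with fog=T forces cold = False.
  (3) with fog=T forces gpu = False.
  (2) with gpu=F forces fan = False.
  (3) with fog=T forces idle = False.
  Constraint (8) is violated (idle=F) — contradiction.
Case fog = False:
  Constraint (8) is violated (fog=F) — contradiction.
Both cases fail — unsatisfiable.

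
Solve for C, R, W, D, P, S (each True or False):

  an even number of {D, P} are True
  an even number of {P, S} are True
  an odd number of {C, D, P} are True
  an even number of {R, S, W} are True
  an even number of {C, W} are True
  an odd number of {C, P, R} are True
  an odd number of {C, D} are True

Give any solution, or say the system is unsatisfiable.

The formula is unsatisfiable.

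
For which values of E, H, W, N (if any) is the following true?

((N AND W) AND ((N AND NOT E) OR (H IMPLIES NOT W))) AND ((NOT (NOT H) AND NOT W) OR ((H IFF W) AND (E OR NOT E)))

E = False, H = True, W = True, N = True

  (N AND W) AND ((N AND NOT E) OR (H IMPLIES NOT W)) = True
    N AND W = True
    (N AND NOT E) OR (H IMPLIES NOT W) = True
      N AND NOT E = True
        NOT E = True
      H IMPLIES NOT W = False
        NOT W = False
  (NOT (NOT H) AND NOT W) OR ((H IFF W) AND (E OR NOT E)) = True
    NOT (NOT H) AND NOT W = False
      NOT (NOT H) = True
        NOT H = False
      NOT W = False
    (H IFF W) AND (E OR NOT E) = True
      H IFF W = True
      E OR NOT E = True
        NOT E = True
Both conjuncts True, so the formula holds.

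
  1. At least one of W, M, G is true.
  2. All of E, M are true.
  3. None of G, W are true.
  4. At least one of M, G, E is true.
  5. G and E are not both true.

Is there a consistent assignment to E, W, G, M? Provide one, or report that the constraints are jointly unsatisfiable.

E: True; W: False; G: False; M: True

  (1) {W, M, G}: 1 true — at least one ✓
  (2) {E, M}: all 2 true ✓
  (3) {G, W}: 0 true — none ✓
  (4) {M, G, E}: 2 true — at least one ✓
  (5) G=F, E=T — not both ✓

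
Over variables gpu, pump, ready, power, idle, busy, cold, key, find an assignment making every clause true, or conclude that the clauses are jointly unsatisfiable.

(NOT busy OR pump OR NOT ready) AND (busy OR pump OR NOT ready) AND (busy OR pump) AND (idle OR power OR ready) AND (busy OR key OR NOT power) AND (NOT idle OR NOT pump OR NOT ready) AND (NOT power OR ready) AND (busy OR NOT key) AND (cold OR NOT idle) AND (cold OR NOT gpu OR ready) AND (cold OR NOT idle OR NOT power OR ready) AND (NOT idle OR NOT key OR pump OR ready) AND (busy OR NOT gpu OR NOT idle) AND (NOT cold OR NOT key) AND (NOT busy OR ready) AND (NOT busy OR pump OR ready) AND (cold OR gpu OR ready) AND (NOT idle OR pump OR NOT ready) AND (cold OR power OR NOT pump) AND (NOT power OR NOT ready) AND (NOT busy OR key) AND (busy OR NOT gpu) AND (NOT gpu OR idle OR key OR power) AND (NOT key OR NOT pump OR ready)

gpu=F, pump=T, ready=T, power=F, idle=F, busy=F, cold=T, key=F

Set gpu = False.
Try pump = False:
  (busy OR pump) forces busy = True.
  (NOT busy OR pump OR NOT ready) forces ready = False.
  clause (NOT busy OR ready) is falsified — backtrack.
So pump = True.
Set ready = True.
  then (NOT idle OR NOT pump OR NOT ready) forces idle = False.
  then (NOT power OR NOT ready) forces power = False.
  then (cold OR power OR NOT pump) forces cold = True.
  then (NOT cold OR NOT key) forces key = False.
  then (NOT busy OR key) forces busy = False.
All clauses satisfied.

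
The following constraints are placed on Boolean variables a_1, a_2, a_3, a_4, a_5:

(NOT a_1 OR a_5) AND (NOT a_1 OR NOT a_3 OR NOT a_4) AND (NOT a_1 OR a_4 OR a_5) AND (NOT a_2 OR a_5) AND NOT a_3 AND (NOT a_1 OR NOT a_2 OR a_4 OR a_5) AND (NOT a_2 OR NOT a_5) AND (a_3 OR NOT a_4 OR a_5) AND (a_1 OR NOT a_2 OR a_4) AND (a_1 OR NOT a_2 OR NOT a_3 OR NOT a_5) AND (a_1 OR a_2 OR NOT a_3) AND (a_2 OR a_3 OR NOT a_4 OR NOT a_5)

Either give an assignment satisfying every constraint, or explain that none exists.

Unit clause (NOT a_3) forces a_3 = False.
Set a_1 = True.
  then (NOT a_1 OR a_5) forces a_5 = True.
  then (NOT a_2 OR NOT a_5) forces a_2 = False.
  then (a_2 OR a_3 OR NOT a_4 OR NOT a_5) forces a_4 = False.
All clauses satisfied.

a_1=T; a_2=F; a_3=F; a_4=F; a_5=T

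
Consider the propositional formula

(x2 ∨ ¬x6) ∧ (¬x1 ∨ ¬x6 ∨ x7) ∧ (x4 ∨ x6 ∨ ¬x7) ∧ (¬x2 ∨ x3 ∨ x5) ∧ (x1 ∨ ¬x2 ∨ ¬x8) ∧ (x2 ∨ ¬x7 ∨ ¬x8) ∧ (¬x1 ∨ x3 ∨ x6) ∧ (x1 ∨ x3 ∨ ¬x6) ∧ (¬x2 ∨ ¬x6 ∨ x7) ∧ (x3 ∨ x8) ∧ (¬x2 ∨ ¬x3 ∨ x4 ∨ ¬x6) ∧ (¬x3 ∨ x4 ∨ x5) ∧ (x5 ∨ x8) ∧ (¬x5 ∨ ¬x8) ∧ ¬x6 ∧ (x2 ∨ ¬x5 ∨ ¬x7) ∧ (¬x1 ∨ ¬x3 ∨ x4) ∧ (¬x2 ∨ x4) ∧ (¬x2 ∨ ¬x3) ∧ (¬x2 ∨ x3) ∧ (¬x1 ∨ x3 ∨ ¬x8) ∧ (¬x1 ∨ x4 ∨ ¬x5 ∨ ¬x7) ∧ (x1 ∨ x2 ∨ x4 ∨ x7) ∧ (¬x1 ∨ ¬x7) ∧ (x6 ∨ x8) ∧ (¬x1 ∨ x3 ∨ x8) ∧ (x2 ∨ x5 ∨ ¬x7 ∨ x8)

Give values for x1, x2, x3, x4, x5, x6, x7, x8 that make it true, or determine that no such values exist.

x1=T, x2=F, x3=T, x4=T, x5=F, x6=F, x7=F, x8=T

Unit clause (¬x6) forces x6 = False.
In (x6 ∨ x8) only x8 is left, so x8 = True.
In (¬x5 ∨ ¬x8) only ¬x5 is left, so x5 = False.
Set x1 = True.
  then (¬x1 ∨ x3 ∨ x6) forces x3 = True.
  then (¬x3 ∨ x4 ∨ x5) forces x4 = True.
  then (¬x2 ∨ ¬x3) forces x2 = False.
  then (¬x1 ∨ ¬x7) forces x7 = False.
All clauses satisfied.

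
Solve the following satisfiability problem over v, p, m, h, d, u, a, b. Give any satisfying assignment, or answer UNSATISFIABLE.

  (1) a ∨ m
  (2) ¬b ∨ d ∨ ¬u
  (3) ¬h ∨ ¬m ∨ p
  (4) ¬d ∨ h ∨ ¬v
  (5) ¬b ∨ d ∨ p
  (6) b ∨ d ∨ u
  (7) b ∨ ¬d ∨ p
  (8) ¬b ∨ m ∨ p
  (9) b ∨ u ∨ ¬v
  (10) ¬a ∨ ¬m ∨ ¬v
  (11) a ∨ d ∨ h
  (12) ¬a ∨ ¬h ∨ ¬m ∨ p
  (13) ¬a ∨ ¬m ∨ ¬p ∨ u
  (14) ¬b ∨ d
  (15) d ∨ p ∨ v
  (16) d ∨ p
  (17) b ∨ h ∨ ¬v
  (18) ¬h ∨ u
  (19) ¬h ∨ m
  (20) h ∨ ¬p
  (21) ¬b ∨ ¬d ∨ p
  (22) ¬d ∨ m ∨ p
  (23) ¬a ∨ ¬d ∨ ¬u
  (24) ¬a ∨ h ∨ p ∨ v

Set v = False.
Set p = True.
  then (h ∨ ¬p) forces h = True.
  then (¬h ∨ u) forces u = True.
  then (¬h ∨ m) forces m = True.
Set d = False.
  then (¬b ∨ d ∨ ¬u) forces b = False.
Set a = False.
All clauses satisfied.

v=F, p=T, m=T, h=T, d=F, u=T, a=F, b=F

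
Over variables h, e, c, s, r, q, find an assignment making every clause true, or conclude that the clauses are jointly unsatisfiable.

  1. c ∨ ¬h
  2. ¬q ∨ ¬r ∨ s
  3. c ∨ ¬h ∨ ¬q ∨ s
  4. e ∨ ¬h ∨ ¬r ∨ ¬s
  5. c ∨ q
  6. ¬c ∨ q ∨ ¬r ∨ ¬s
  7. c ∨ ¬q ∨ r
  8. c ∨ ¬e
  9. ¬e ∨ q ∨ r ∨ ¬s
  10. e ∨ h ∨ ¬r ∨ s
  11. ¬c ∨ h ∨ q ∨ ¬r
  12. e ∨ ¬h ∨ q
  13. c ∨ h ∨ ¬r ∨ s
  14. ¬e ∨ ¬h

Set h = False.
Set e = True.
  then (c ∨ ¬e) forces c = True.
Set s = True.
Set r = False.
  then (¬e ∨ q ∨ r ∨ ¬s) forces q = True.
All clauses satisfied.

h: False, e: True, c: True, s: True, r: False, q: True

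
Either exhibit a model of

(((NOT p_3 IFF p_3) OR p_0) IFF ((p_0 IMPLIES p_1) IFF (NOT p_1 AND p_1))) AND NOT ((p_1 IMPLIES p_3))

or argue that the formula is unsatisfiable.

p_0: False; p_1: True; p_3: False

  ((NOT p_3 IFF p_3) OR p_0) IFF ((p_0 IMPLIES p_1) IFF (NOT p_1 AND p_1)) = True
    (NOT p_3 IFF p_3) OR p_0 = False
      NOT p_3 IFF p_3 = False
        NOT p_3 = True
    (p_0 IMPLIES p_1) IFF (NOT p_1 AND p_1) = False
      p_0 IMPLIES p_1 = True
      NOT p_1 AND p_1 = False
        NOT p_1 = False
  NOT ((p_1 IMPLIES p_3)) = True
    p_1 IMPLIES p_3 = False
Both conjuncts True, so the formula holds.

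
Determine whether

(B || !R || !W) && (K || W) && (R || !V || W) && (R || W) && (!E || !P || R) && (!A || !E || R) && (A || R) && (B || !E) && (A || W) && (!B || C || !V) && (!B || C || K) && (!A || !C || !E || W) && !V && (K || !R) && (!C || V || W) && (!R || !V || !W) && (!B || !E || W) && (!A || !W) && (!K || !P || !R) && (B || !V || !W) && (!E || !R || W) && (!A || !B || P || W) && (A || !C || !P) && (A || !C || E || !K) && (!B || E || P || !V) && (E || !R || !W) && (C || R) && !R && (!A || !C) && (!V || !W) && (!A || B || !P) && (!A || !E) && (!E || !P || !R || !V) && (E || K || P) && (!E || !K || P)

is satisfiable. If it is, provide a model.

Case R = True:
  Clause (!R) is falsified — contradiction.
Case R = False:
  (R || W) forces W = True.
  (A || R) forces A = True.
  Clause (!A || !W) is falsified — contradiction.
Both cases fail, so the formula is unsatisfiable.

No satisfying assignment exists.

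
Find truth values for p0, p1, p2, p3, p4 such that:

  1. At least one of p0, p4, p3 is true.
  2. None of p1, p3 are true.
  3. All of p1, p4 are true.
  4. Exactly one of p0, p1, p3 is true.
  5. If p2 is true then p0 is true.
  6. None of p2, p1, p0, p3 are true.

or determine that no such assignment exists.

Unsatisfiable

Case p1 = True:
  Constraint (2) is violated (p1=T) — contradiction.
Case p1 = False:
  Constraint (3) is violated (p1=F) — contradiction.
Both cases fail — unsatisfiable.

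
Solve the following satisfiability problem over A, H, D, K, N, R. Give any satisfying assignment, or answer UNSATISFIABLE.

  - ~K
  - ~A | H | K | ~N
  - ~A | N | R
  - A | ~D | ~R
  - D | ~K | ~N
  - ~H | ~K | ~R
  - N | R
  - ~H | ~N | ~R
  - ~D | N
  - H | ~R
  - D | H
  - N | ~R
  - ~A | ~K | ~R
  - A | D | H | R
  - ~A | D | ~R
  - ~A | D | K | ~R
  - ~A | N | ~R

A: True, H: True, D: False, K: False, N: True, R: False

Unit clause (~K) forces K = False.
Set A = True.
Set H = True.
Set D = False.
  then (~A | D | ~R) forces R = False.
  then (~A | N | R) forces N = True.
All clauses satisfied.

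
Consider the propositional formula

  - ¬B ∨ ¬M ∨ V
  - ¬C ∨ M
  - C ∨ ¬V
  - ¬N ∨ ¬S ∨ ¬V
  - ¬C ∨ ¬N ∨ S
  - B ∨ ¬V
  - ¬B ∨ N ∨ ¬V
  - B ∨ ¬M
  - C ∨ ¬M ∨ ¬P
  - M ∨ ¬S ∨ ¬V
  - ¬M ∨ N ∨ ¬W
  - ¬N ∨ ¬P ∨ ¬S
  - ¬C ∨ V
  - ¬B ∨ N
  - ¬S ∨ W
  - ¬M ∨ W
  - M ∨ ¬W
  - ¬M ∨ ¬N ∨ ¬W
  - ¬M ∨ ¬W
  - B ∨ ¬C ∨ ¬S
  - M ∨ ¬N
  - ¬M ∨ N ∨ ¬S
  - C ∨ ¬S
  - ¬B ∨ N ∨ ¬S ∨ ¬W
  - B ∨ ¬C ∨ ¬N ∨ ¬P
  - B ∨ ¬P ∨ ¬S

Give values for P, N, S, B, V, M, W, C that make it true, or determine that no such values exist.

P = True; N = False; S = False; B = False; V = False; M = False; W = False; C = False

Set P = True.
Set N = False.
  then (¬B ∨ N) forces B = False.
  then (B ∨ ¬P ∨ ¬S) forces S = False.
  then (B ∨ ¬V) forces V = False.
  then (B ∨ ¬M) forces M = False.
  then (¬C ∨ V) forces C = False.
  then (M ∨ ¬W) forces W = False.
All clauses satisfied.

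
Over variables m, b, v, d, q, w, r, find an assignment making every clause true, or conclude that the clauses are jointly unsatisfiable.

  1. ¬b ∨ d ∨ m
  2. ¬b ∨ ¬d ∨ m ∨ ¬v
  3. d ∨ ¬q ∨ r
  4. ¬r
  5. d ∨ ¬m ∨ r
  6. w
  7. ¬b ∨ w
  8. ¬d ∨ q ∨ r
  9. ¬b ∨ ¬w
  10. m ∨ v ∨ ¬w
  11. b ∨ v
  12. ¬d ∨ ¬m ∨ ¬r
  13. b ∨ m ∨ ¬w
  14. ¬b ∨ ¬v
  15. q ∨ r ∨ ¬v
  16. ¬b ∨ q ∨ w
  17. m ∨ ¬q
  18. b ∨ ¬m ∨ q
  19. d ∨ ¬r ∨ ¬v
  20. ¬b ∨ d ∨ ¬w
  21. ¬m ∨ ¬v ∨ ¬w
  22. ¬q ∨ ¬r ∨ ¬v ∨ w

Case w = True:
  (¬r) forces r = False.
  (¬b ∨ ¬w) forces b = False.
  (b ∨ v) forces v = True.
  (b ∨ m ∨ ¬w) forces m = True.
  Clause (¬m ∨ ¬v ∨ ¬w) is falsified — contradiction.
Case w = False:
  Clause (w) is falsified — contradiction.
Both cases fail, so the formula is unsatisfiable.

Unsatisfiable — no assignment works.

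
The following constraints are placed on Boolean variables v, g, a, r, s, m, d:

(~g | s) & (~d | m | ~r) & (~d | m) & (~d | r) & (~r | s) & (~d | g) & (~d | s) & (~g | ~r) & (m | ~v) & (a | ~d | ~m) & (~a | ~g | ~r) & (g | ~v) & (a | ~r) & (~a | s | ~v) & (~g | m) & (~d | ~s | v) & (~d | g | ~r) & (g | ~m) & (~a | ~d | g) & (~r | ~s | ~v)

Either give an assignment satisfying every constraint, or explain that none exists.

v: False, g: False, a: True, r: False, s: True, m: False, d: False

Set v = False.
Set g = False.
  then (~d | g) forces d = False.
  then (g | ~m) forces m = False.
Set a = True.
Set r = False.
Set s = True.
All clauses satisfied.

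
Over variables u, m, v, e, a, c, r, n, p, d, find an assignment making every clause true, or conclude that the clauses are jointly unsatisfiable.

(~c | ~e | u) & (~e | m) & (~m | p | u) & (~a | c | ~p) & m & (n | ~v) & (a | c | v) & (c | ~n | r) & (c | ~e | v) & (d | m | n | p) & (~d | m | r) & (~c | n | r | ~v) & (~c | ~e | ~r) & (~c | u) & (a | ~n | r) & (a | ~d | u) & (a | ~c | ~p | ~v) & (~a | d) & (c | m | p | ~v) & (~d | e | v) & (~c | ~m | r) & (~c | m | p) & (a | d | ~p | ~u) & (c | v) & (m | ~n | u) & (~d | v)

Unit clause (m) forces m = True.
Set u = True.
Set v = True.
  then (n | ~v) forces n = True.
Set e = False.
Set a = True.
  then (~a | d) forces d = True.
Set c = False.
  then (~a | c | ~p) forces p = False.
  then (c | ~n | r) forces r = True.
All clauses satisfied.

u = True, m = True, v = True, e = False, a = True, c = False, r = True, n = True, p = False, d = True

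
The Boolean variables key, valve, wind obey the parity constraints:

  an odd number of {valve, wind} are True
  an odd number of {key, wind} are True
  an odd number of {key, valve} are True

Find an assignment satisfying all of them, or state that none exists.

Adding constraints 1, 2, 3 mod 2: every variable appears an even number of times on the left, so the left side is 0.
But the right sides sum to 1 (mod 2). 0 ≠ 1 — the system is inconsistent.

Unsatisfiable — no assignment works.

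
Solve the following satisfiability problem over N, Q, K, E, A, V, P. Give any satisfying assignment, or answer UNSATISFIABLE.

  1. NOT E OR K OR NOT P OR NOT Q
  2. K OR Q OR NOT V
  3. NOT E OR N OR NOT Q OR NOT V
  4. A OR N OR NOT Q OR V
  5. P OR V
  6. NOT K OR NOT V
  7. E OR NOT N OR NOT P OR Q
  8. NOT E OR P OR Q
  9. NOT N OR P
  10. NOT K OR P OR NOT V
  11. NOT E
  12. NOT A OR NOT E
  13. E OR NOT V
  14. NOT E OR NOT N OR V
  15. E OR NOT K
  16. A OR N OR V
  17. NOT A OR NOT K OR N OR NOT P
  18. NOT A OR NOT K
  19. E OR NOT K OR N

Unit clause (NOT E) forces E = False.
In (E OR NOT V) only NOT V is left, so V = False.
In (E OR NOT K) only NOT K is left, so K = False.
In (P OR V) only P is left, so P = True.
Set N = False.
  then (A OR N OR V) forces A = True.
Set Q = False.
All clauses satisfied.

N = False; Q = False; K = False; E = False; A = True; V = False; P = True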